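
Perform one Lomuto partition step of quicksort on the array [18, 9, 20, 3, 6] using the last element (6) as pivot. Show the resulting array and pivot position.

Lomuto partition with pivot = 6:

Initial array: [18, 9, 20, 3, 6]

arr[0]=18 > 6: no swap
arr[1]=9 > 6: no swap
arr[2]=20 > 6: no swap
arr[3]=3 <= 6: swap with position 0, array becomes [3, 9, 20, 18, 6]

Place pivot at position 1: [3, 6, 20, 18, 9]
Pivot position: 1

After partitioning with pivot 6, the array becomes [3, 6, 20, 18, 9]. The pivot is placed at index 1. All elements to the left of the pivot are <= 6, and all elements to the right are > 6.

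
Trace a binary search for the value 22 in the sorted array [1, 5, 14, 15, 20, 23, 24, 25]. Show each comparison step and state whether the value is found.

Binary search for 22 in [1, 5, 14, 15, 20, 23, 24, 25]:

lo=0, hi=7, mid=3, arr[mid]=15 -> 15 < 22, search right half
lo=4, hi=7, mid=5, arr[mid]=23 -> 23 > 22, search left half
lo=4, hi=4, mid=4, arr[mid]=20 -> 20 < 22, search right half
lo=5 > hi=4, target 22 not found

Binary search determines that 22 is not in the array after 3 comparisons. The search space was exhausted without finding the target.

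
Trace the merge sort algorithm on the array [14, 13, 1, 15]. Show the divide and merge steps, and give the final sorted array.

Merge sort trace:

Split: [14, 13, 1, 15] -> [14, 13] and [1, 15]
  Split: [14, 13] -> [14] and [13]
  Merge: [14] + [13] -> [13, 14]
  Split: [1, 15] -> [1] and [15]
  Merge: [1] + [15] -> [1, 15]
Merge: [13, 14] + [1, 15] -> [1, 13, 14, 15]

Final sorted array: [1, 13, 14, 15]

The merge sort proceeds by recursively splitting the array and merging sorted halves.
After all merges, the sorted array is [1, 13, 14, 15].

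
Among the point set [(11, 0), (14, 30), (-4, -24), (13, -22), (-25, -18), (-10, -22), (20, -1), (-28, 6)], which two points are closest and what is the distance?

Computing all pairwise distances among 8 points:

d((11, 0), (14, 30)) = 30.1496
d((11, 0), (-4, -24)) = 28.3019
d((11, 0), (13, -22)) = 22.0907
d((11, 0), (-25, -18)) = 40.2492
d((11, 0), (-10, -22)) = 30.4138
d((11, 0), (20, -1)) = 9.0554
d((11, 0), (-28, 6)) = 39.4588
d((14, 30), (-4, -24)) = 56.921
d((14, 30), (13, -22)) = 52.0096
d((14, 30), (-25, -18)) = 61.8466
d((14, 30), (-10, -22)) = 57.2713
d((14, 30), (20, -1)) = 31.5753
d((14, 30), (-28, 6)) = 48.3735
d((-4, -24), (13, -22)) = 17.1172
d((-4, -24), (-25, -18)) = 21.8403
d((-4, -24), (-10, -22)) = 6.3246 <-- minimum
d((-4, -24), (20, -1)) = 33.2415
d((-4, -24), (-28, 6)) = 38.4187
d((13, -22), (-25, -18)) = 38.2099
d((13, -22), (-10, -22)) = 23.0
d((13, -22), (20, -1)) = 22.1359
d((13, -22), (-28, 6)) = 49.6488
d((-25, -18), (-10, -22)) = 15.5242
d((-25, -18), (20, -1)) = 48.1041
d((-25, -18), (-28, 6)) = 24.1868
d((-10, -22), (20, -1)) = 36.6197
d((-10, -22), (-28, 6)) = 33.2866
d((20, -1), (-28, 6)) = 48.5077

Closest pair: (-4, -24) and (-10, -22) with distance 6.3246

The closest pair is (-4, -24) and (-10, -22) with Euclidean distance 6.3246. For 8 points, brute-force pairwise comparison is shown above. For large n, the divide-and-conquer algorithm (sort by x, recurse on halves, check the dividing strip) achieves O(n log n).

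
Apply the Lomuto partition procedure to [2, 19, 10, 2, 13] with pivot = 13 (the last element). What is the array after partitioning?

Lomuto partition with pivot = 13:

Initial array: [2, 19, 10, 2, 13]

arr[0]=2 <= 13: swap with position 0, array becomes [2, 19, 10, 2, 13]
arr[1]=19 > 13: no swap
arr[2]=10 <= 13: swap with position 1, array becomes [2, 10, 19, 2, 13]
arr[3]=2 <= 13: swap with position 2, array becomes [2, 10, 2, 19, 13]

Place pivot at position 3: [2, 10, 2, 13, 19]
Pivot position: 3

After partitioning with pivot 13, the array becomes [2, 10, 2, 13, 19]. The pivot is placed at index 3. All elements to the left of the pivot are <= 13, and all elements to the right are > 13.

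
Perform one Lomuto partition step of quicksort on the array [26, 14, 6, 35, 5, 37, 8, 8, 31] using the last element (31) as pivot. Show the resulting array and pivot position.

Lomuto partition with pivot = 31:

Initial array: [26, 14, 6, 35, 5, 37, 8, 8, 31]

arr[0]=26 <= 31: swap with position 0, array becomes [26, 14, 6, 35, 5, 37, 8, 8, 31]
arr[1]=14 <= 31: swap with position 1, array becomes [26, 14, 6, 35, 5, 37, 8, 8, 31]
arr[2]=6 <= 31: swap with position 2, array becomes [26, 14, 6, 35, 5, 37, 8, 8, 31]
arr[3]=35 > 31: no swap
arr[4]=5 <= 31: swap with position 3, array becomes [26, 14, 6, 5, 35, 37, 8, 8, 31]
arr[5]=37 > 31: no swap
arr[6]=8 <= 31: swap with position 4, array becomes [26, 14, 6, 5, 8, 37, 35, 8, 31]
arr[7]=8 <= 31: swap with position 5, array becomes [26, 14, 6, 5, 8, 8, 35, 37, 31]

Place pivot at position 6: [26, 14, 6, 5, 8, 8, 31, 37, 35]
Pivot position: 6

After partitioning with pivot 31, the array becomes [26, 14, 6, 5, 8, 8, 31, 37, 35]. The pivot is placed at index 6. All elements to the left of the pivot are <= 31, and all elements to the right are > 31.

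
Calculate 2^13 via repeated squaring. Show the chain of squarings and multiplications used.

Computing 2^13 by squaring (build up from 2^1; each line after the first costs one multiplication):

2^1 = 2
2^2 = (2^1)^2 = 2^2 = 4
2^3 = 2 * 2^2 = 2 * 4 = 8
2^6 = (2^3)^2 = 8^2 = 64
2^12 = (2^6)^2 = 64^2 = 4096
2^13 = 2 * 2^12 = 2 * 4096 = 8192

Result: 8192
Multiplications needed: 5 (5 lines after 2^1)

2^13 = 8192. Using exponentiation by squaring, this requires 5 multiplications. The key idea: if the exponent is even, square the half-power; if odd, multiply by the base once.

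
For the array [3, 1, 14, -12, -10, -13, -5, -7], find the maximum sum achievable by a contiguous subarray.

Using Kadane's algorithm on [3, 1, 14, -12, -10, -13, -5, -7]:

Scanning through the array:
Position 1 (value 1): max_ending_here = 4, max_so_far = 4
Position 2 (value 14): max_ending_here = 18, max_so_far = 18
Position 3 (value -12): max_ending_here = 6, max_so_far = 18
Position 4 (value -10): max_ending_here = -4, max_so_far = 18
Position 5 (value -13): max_ending_here = -13, max_so_far = 18
Position 6 (value -5): max_ending_here = -5, max_so_far = 18
Position 7 (value -7): max_ending_here = -7, max_so_far = 18

Maximum subarray: [3, 1, 14]
Maximum sum: 18

The maximum subarray is [3, 1, 14] with sum 18. This subarray runs from index 0 to index 2.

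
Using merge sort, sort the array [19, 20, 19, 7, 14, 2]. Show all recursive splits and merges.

Merge sort trace:

Split: [19, 20, 19, 7, 14, 2] -> [19, 20, 19] and [7, 14, 2]
  Split: [19, 20, 19] -> [19] and [20, 19]
    Split: [20, 19] -> [20] and [19]
    Merge: [20] + [19] -> [19, 20]
  Merge: [19] + [19, 20] -> [19, 19, 20]
  Split: [7, 14, 2] -> [7] and [14, 2]
    Split: [14, 2] -> [14] and [2]
    Merge: [14] + [2] -> [2, 14]
  Merge: [7] + [2, 14] -> [2, 7, 14]
Merge: [19, 19, 20] + [2, 7, 14] -> [2, 7, 14, 19, 19, 20]

Final sorted array: [2, 7, 14, 19, 19, 20]

The merge sort proceeds by recursively splitting the array and merging sorted halves.
After all merges, the sorted array is [2, 7, 14, 19, 19, 20].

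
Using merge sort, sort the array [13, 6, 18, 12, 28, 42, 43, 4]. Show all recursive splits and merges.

Merge sort trace:

Split: [13, 6, 18, 12, 28, 42, 43, 4] -> [13, 6, 18, 12] and [28, 42, 43, 4]
  Split: [13, 6, 18, 12] -> [13, 6] and [18, 12]
    Split: [13, 6] -> [13] and [6]
    Merge: [13] + [6] -> [6, 13]
    Split: [18, 12] -> [18] and [12]
    Merge: [18] + [12] -> [12, 18]
  Merge: [6, 13] + [12, 18] -> [6, 12, 13, 18]
  Split: [28, 42, 43, 4] -> [28, 42] and [43, 4]
    Split: [28, 42] -> [28] and [42]
    Merge: [28] + [42] -> [28, 42]
    Split: [43, 4] -> [43] and [4]
    Merge: [43] + [4] -> [4, 43]
  Merge: [28, 42] + [4, 43] -> [4, 28, 42, 43]
Merge: [6, 12, 13, 18] + [4, 28, 42, 43] -> [4, 6, 12, 13, 18, 28, 42, 43]

Final sorted array: [4, 6, 12, 13, 18, 28, 42, 43]

The merge sort proceeds by recursively splitting the array and merging sorted halves.
After all merges, the sorted array is [4, 6, 12, 13, 18, 28, 42, 43].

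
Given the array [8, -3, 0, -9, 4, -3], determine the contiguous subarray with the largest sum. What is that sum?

Using Kadane's algorithm on [8, -3, 0, -9, 4, -3]:

Scanning through the array:
Position 1 (value -3): max_ending_here = 5, max_so_far = 8
Position 2 (value 0): max_ending_here = 5, max_so_far = 8
Position 3 (value -9): max_ending_here = -4, max_so_far = 8
Position 4 (value 4): max_ending_here = 4, max_so_far = 8
Position 5 (value -3): max_ending_here = 1, max_so_far = 8

Maximum subarray: [8]
Maximum sum: 8

The maximum subarray is [8] with sum 8. This subarray runs from index 0 to index 0.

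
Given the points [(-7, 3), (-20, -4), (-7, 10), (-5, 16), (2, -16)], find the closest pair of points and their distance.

Computing all pairwise distances among 5 points:

d((-7, 3), (-20, -4)) = 14.7648
d((-7, 3), (-7, 10)) = 7.0
d((-7, 3), (-5, 16)) = 13.1529
d((-7, 3), (2, -16)) = 21.0238
d((-20, -4), (-7, 10)) = 19.105
d((-20, -4), (-5, 16)) = 25.0
d((-20, -4), (2, -16)) = 25.0599
d((-7, 10), (-5, 16)) = 6.3246 <-- minimum
d((-7, 10), (2, -16)) = 27.5136
d((-5, 16), (2, -16)) = 32.7567

Closest pair: (-7, 10) and (-5, 16) with distance 6.3246

The closest pair is (-7, 10) and (-5, 16) with Euclidean distance 6.3246. For 5 points, brute-force pairwise comparison is shown above. For large n, the divide-and-conquer algorithm (sort by x, recurse on halves, check the dividing strip) achieves O(n log n).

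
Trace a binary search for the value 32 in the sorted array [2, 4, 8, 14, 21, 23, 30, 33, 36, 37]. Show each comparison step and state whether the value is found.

Binary search for 32 in [2, 4, 8, 14, 21, 23, 30, 33, 36, 37]:

lo=0, hi=9, mid=4, arr[mid]=21 -> 21 < 32, search right half
lo=5, hi=9, mid=7, arr[mid]=33 -> 33 > 32, search left half
lo=5, hi=6, mid=5, arr[mid]=23 -> 23 < 32, search right half
lo=6, hi=6, mid=6, arr[mid]=30 -> 30 < 32, search right half
lo=7 > hi=6, target 32 not found

Binary search determines that 32 is not in the array after 4 comparisons. The search space was exhausted without finding the target.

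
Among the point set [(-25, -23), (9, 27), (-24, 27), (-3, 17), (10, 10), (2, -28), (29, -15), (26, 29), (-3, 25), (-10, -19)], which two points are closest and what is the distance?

Computing all pairwise distances among 10 points:

d((-25, -23), (9, 27)) = 60.4649
d((-25, -23), (-24, 27)) = 50.01
d((-25, -23), (-3, 17)) = 45.6508
d((-25, -23), (10, 10)) = 48.1041
d((-25, -23), (2, -28)) = 27.4591
d((-25, -23), (29, -15)) = 54.5894
d((-25, -23), (26, 29)) = 72.8354
d((-25, -23), (-3, 25)) = 52.8015
d((-25, -23), (-10, -19)) = 15.5242
d((9, 27), (-24, 27)) = 33.0
d((9, 27), (-3, 17)) = 15.6205
d((9, 27), (10, 10)) = 17.0294
d((9, 27), (2, -28)) = 55.4437
d((9, 27), (29, -15)) = 46.5188
d((9, 27), (26, 29)) = 17.1172
d((9, 27), (-3, 25)) = 12.1655
d((9, 27), (-10, -19)) = 49.7695
d((-24, 27), (-3, 17)) = 23.2594
d((-24, 27), (10, 10)) = 38.0132
d((-24, 27), (2, -28)) = 60.8358
d((-24, 27), (29, -15)) = 67.624
d((-24, 27), (26, 29)) = 50.04
d((-24, 27), (-3, 25)) = 21.095
d((-24, 27), (-10, -19)) = 48.0833
d((-3, 17), (10, 10)) = 14.7648
d((-3, 17), (2, -28)) = 45.2769
d((-3, 17), (29, -15)) = 45.2548
d((-3, 17), (26, 29)) = 31.3847
d((-3, 17), (-3, 25)) = 8.0 <-- minimum
d((-3, 17), (-10, -19)) = 36.6742
d((10, 10), (2, -28)) = 38.833
d((10, 10), (29, -15)) = 31.4006
d((10, 10), (26, 29)) = 24.8395
d((10, 10), (-3, 25)) = 19.8494
d((10, 10), (-10, -19)) = 35.2278
d((2, -28), (29, -15)) = 29.9666
d((2, -28), (26, 29)) = 61.8466
d((2, -28), (-3, 25)) = 53.2353
d((2, -28), (-10, -19)) = 15.0
d((29, -15), (26, 29)) = 44.1022
d((29, -15), (-3, 25)) = 51.225
d((29, -15), (-10, -19)) = 39.2046
d((26, 29), (-3, 25)) = 29.2746
d((26, 29), (-10, -19)) = 60.0
d((-3, 25), (-10, -19)) = 44.5533

Closest pair: (-3, 17) and (-3, 25) with distance 8.0

The closest pair is (-3, 17) and (-3, 25) with Euclidean distance 8.0. For 10 points, brute-force pairwise comparison is shown above. For large n, the divide-and-conquer algorithm (sort by x, recurse on halves, check the dividing strip) achieves O(n log n).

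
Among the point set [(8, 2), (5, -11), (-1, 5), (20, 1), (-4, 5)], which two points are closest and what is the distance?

Computing all pairwise distances among 5 points:

d((8, 2), (5, -11)) = 13.3417
d((8, 2), (-1, 5)) = 9.4868
d((8, 2), (20, 1)) = 12.0416
d((8, 2), (-4, 5)) = 12.3693
d((5, -11), (-1, 5)) = 17.088
d((5, -11), (20, 1)) = 19.2094
d((5, -11), (-4, 5)) = 18.3576
d((-1, 5), (20, 1)) = 21.3776
d((-1, 5), (-4, 5)) = 3.0 <-- minimum
d((20, 1), (-4, 5)) = 24.3311

Closest pair: (-1, 5) and (-4, 5) with distance 3.0

The closest pair is (-1, 5) and (-4, 5) with Euclidean distance 3.0. For 5 points, brute-force pairwise comparison is shown above. For large n, the divide-and-conquer algorithm (sort by x, recurse on halves, check the dividing strip) achieves O(n log n).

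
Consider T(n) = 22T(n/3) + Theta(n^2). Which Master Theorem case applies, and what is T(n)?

Master Theorem for T(n) = 22T(n/3) + O(n^2):

a = 22, b = 3, c = 2
log_b(a) = log_3(22) = 2.8136

Case 1: c = 2 < log_3(22) = 2.8136
T(n) = O(n^(log_3 22))

For T(n) = 22T(n/3) + O(n^2): log_3(22) = 2.8136. This is Case 1 of the Master Theorem (c < log_b(a), work dominated by leaves), giving O(n^(log_3 22)).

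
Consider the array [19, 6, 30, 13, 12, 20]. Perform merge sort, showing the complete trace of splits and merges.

Merge sort trace:

Split: [19, 6, 30, 13, 12, 20] -> [19, 6, 30] and [13, 12, 20]
  Split: [19, 6, 30] -> [19] and [6, 30]
    Split: [6, 30] -> [6] and [30]
    Merge: [6] + [30] -> [6, 30]
  Merge: [19] + [6, 30] -> [6, 19, 30]
  Split: [13, 12, 20] -> [13] and [12, 20]
    Split: [12, 20] -> [12] and [20]
    Merge: [12] + [20] -> [12, 20]
  Merge: [13] + [12, 20] -> [12, 13, 20]
Merge: [6, 19, 30] + [12, 13, 20] -> [6, 12, 13, 19, 20, 30]

Final sorted array: [6, 12, 13, 19, 20, 30]

The merge sort proceeds by recursively splitting the array and merging sorted halves.
After all merges, the sorted array is [6, 12, 13, 19, 20, 30].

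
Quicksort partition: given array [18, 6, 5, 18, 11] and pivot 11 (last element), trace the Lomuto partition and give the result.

Lomuto partition with pivot = 11:

Initial array: [18, 6, 5, 18, 11]

arr[0]=18 > 11: no swap
arr[1]=6 <= 11: swap with position 0, array becomes [6, 18, 5, 18, 11]
arr[2]=5 <= 11: swap with position 1, array becomes [6, 5, 18, 18, 11]
arr[3]=18 > 11: no swap

Place pivot at position 2: [6, 5, 11, 18, 18]
Pivot position: 2

After partitioning with pivot 11, the array becomes [6, 5, 11, 18, 18]. The pivot is placed at index 2. All elements to the left of the pivot are <= 11, and all elements to the right are > 11.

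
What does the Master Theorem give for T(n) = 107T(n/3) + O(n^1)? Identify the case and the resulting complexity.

Master Theorem for T(n) = 107T(n/3) + O(n^1):

a = 107, b = 3, c = 1
log_b(a) = log_3(107) = 4.2534

Case 1: c = 1 < log_3(107) = 4.2534
T(n) = O(n^(log_3 107))

For T(n) = 107T(n/3) + O(n^1): log_3(107) = 4.2534. This is Case 1 of the Master Theorem (c < log_b(a), work dominated by leaves), giving O(n^(log_3 107)).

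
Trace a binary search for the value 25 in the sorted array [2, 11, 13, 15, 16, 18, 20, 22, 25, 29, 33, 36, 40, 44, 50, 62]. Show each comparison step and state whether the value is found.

Binary search for 25 in [2, 11, 13, 15, 16, 18, 20, 22, 25, 29, 33, 36, 40, 44, 50, 62]:

lo=0, hi=15, mid=7, arr[mid]=22 -> 22 < 25, search right half
lo=8, hi=15, mid=11, arr[mid]=36 -> 36 > 25, search left half
lo=8, hi=10, mid=9, arr[mid]=29 -> 29 > 25, search left half
lo=8, hi=8, mid=8, arr[mid]=25 -> Found target at index 8!

Binary search finds 25 at index 8 after 4 comparisons. The search repeatedly halves the search space by comparing with the middle element.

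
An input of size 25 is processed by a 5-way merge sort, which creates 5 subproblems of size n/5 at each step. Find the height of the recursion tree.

For divide and conquer with division factor 5:

Problem sizes at each level:
Level 0: 25
Level 1: 5
Level 2: 1

The root is level 0 and the size-1 base case is level 2 (the tree spans levels 0 through 2, i.e. 3 levels counting the root), so the depth is the number of divisions: log_5(25) = 2

The recursion tree depth is log_5(25) = 2. At each level, the problem size is divided by 5, so it takes 2 divisions to reduce to a base case of size 1. The algorithm makes 5 recursive calls at each level.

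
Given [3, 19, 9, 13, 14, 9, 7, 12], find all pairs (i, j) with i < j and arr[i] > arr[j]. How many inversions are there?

Finding inversions in [3, 19, 9, 13, 14, 9, 7, 12]:

(1, 2): arr[1]=19 > arr[2]=9
(1, 3): arr[1]=19 > arr[3]=13
(1, 4): arr[1]=19 > arr[4]=14
(1, 5): arr[1]=19 > arr[5]=9
(1, 6): arr[1]=19 > arr[6]=7
(1, 7): arr[1]=19 > arr[7]=12
(2, 6): arr[2]=9 > arr[6]=7
(3, 5): arr[3]=13 > arr[5]=9
(3, 6): arr[3]=13 > arr[6]=7
(3, 7): arr[3]=13 > arr[7]=12
(4, 5): arr[4]=14 > arr[5]=9
(4, 6): arr[4]=14 > arr[6]=7
(4, 7): arr[4]=14 > arr[7]=12
(5, 6): arr[5]=9 > arr[6]=7

Total inversions: 14

The array has 14 inversion(s): (1,2), (1,3), (1,4), (1,5), (1,6), (1,7), (2,6), (3,5), (3,6), (3,7), (4,5), (4,6), (4,7), (5,6). Each pair (i,j) satisfies i < j and arr[i] > arr[j].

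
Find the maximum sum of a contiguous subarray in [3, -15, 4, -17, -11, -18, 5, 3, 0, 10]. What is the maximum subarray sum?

Using Kadane's algorithm on [3, -15, 4, -17, -11, -18, 5, 3, 0, 10]:

Scanning through the array:
Position 1 (value -15): max_ending_here = -12, max_so_far = 3
Position 2 (value 4): max_ending_here = 4, max_so_far = 4
Position 3 (value -17): max_ending_here = -13, max_so_far = 4
Position 4 (value -11): max_ending_here = -11, max_so_far = 4
Position 5 (value -18): max_ending_here = -18, max_so_far = 4
Position 6 (value 5): max_ending_here = 5, max_so_far = 5
Position 7 (value 3): max_ending_here = 8, max_so_far = 8
Position 8 (value 0): max_ending_here = 8, max_so_far = 8
Position 9 (value 10): max_ending_here = 18, max_so_far = 18

Maximum subarray: [5, 3, 0, 10]
Maximum sum: 18

The maximum subarray is [5, 3, 0, 10] with sum 18. This subarray runs from index 6 to index 9.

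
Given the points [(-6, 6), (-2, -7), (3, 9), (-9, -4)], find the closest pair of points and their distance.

Computing all pairwise distances among 4 points:

d((-6, 6), (-2, -7)) = 13.6015
d((-6, 6), (3, 9)) = 9.4868
d((-6, 6), (-9, -4)) = 10.4403
d((-2, -7), (3, 9)) = 16.7631
d((-2, -7), (-9, -4)) = 7.6158 <-- minimum
d((3, 9), (-9, -4)) = 17.6918

Closest pair: (-2, -7) and (-9, -4) with distance 7.6158

The closest pair is (-2, -7) and (-9, -4) with Euclidean distance 7.6158. For 4 points, brute-force pairwise comparison is shown above. For large n, the divide-and-conquer algorithm (sort by x, recurse on halves, check the dividing strip) achieves O(n log n).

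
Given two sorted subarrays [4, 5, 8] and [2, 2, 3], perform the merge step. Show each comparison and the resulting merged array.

Merging process:

Compare 4 vs 2: take 2 from right. Merged: [2]
Compare 4 vs 2: take 2 from right. Merged: [2, 2]
Compare 4 vs 3: take 3 from right. Merged: [2, 2, 3]
Append remaining from left: [4, 5, 8]. Merged: [2, 2, 3, 4, 5, 8]

Final merged array: [2, 2, 3, 4, 5, 8]
Total comparisons: 3

The merged array is [2, 2, 3, 4, 5, 8], requiring 3 comparisons. The merge step runs in O(n) time where n is the total number of elements.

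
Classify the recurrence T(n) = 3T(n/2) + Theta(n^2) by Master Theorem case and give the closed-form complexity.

Master Theorem for T(n) = 3T(n/2) + O(n^2):

a = 3, b = 2, c = 2
log_b(a) = log_2(3) = 1.5850

Case 3: c = 2 > log_2(3) = 1.5850
T(n) = O(n^2) = O(n^2)

For T(n) = 3T(n/2) + O(n^2): log_2(3) = 1.5850. This is Case 3 of the Master Theorem (c > log_b(a), work dominated by root), giving O(n^2).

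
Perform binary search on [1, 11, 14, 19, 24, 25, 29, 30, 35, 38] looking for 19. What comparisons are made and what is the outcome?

Binary search for 19 in [1, 11, 14, 19, 24, 25, 29, 30, 35, 38]:

lo=0, hi=9, mid=4, arr[mid]=24 -> 24 > 19, search left half
lo=0, hi=3, mid=1, arr[mid]=11 -> 11 < 19, search right half
lo=2, hi=3, mid=2, arr[mid]=14 -> 14 < 19, search right half
lo=3, hi=3, mid=3, arr[mid]=19 -> Found target at index 3!

Binary search finds 19 at index 3 after 4 comparisons. The search repeatedly halves the search space by comparing with the middle element.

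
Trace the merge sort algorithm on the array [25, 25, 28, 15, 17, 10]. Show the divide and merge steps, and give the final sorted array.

Merge sort trace:

Split: [25, 25, 28, 15, 17, 10] -> [25, 25, 28] and [15, 17, 10]
  Split: [25, 25, 28] -> [25] and [25, 28]
    Split: [25, 28] -> [25] and [28]
    Merge: [25] + [28] -> [25, 28]
  Merge: [25] + [25, 28] -> [25, 25, 28]
  Split: [15, 17, 10] -> [15] and [17, 10]
    Split: [17, 10] -> [17] and [10]
    Merge: [17] + [10] -> [10, 17]
  Merge: [15] + [10, 17] -> [10, 15, 17]
Merge: [25, 25, 28] + [10, 15, 17] -> [10, 15, 17, 25, 25, 28]

Final sorted array: [10, 15, 17, 25, 25, 28]

The merge sort proceeds by recursively splitting the array and merging sorted halves.
After all merges, the sorted array is [10, 15, 17, 25, 25, 28].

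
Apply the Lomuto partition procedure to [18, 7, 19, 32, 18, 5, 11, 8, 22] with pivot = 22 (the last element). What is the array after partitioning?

Lomuto partition with pivot = 22:

Initial array: [18, 7, 19, 32, 18, 5, 11, 8, 22]

arr[0]=18 <= 22: swap with position 0, array becomes [18, 7, 19, 32, 18, 5, 11, 8, 22]
arr[1]=7 <= 22: swap with position 1, array becomes [18, 7, 19, 32, 18, 5, 11, 8, 22]
arr[2]=19 <= 22: swap with position 2, array becomes [18, 7, 19, 32, 18, 5, 11, 8, 22]
arr[3]=32 > 22: no swap
arr[4]=18 <= 22: swap with position 3, array becomes [18, 7, 19, 18, 32, 5, 11, 8, 22]
arr[5]=5 <= 22: swap with position 4, array becomes [18, 7, 19, 18, 5, 32, 11, 8, 22]
arr[6]=11 <= 22: swap with position 5, array becomes [18, 7, 19, 18, 5, 11, 32, 8, 22]
arr[7]=8 <= 22: swap with position 6, array becomes [18, 7, 19, 18, 5, 11, 8, 32, 22]

Place pivot at position 7: [18, 7, 19, 18, 5, 11, 8, 22, 32]
Pivot position: 7

After partitioning with pivot 22, the array becomes [18, 7, 19, 18, 5, 11, 8, 22, 32]. The pivot is placed at index 7. All elements to the left of the pivot are <= 22, and all elements to the right are > 22.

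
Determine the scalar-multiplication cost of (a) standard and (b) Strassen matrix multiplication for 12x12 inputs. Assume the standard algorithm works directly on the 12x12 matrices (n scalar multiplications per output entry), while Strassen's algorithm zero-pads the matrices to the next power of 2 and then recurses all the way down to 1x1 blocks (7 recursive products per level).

Matrix multiplication for 12x12 matrices:

Strassen's algorithm requires power-of-2 dimensions. Pad 12x12 to 16x16 (next power of 2).

Standard algorithm: 12^3 = 1728 multiplications
Strassen's algorithm: 7^(log2(16)) = 7^4 = 2401 multiplications
Difference: 1728 - 2401 = -673 (Strassen uses MORE here due to padding overhead — for small or just-over-power-of-2 n, padding can outweigh the per-level savings)

Standard: 1728 multiplications (12^3). Strassen: 2401 multiplications (7^4, after padding to 16x16). Strassen reduces 8 recursive multiplications to 7 at each level.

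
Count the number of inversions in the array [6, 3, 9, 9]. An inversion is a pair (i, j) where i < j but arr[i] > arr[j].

Finding inversions in [6, 3, 9, 9]:

(0, 1): arr[0]=6 > arr[1]=3

Total inversions: 1

The array has 1 inversion(s): (0,1). Each pair (i,j) satisfies i < j and arr[i] > arr[j].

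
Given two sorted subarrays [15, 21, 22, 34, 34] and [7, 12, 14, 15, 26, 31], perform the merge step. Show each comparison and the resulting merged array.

Merging process:

Compare 15 vs 7: take 7 from right. Merged: [7]
Compare 15 vs 12: take 12 from right. Merged: [7, 12]
Compare 15 vs 14: take 14 from right. Merged: [7, 12, 14]
Compare 15 vs 15: take 15 from left. Merged: [7, 12, 14, 15]
Compare 21 vs 15: take 15 from right. Merged: [7, 12, 14, 15, 15]
Compare 21 vs 26: take 21 from left. Merged: [7, 12, 14, 15, 15, 21]
Compare 22 vs 26: take 22 from left. Merged: [7, 12, 14, 15, 15, 21, 22]
Compare 34 vs 26: take 26 from right. Merged: [7, 12, 14, 15, 15, 21, 22, 26]
Compare 34 vs 31: take 31 from right. Merged: [7, 12, 14, 15, 15, 21, 22, 26, 31]
Append remaining from left: [34, 34]. Merged: [7, 12, 14, 15, 15, 21, 22, 26, 31, 34, 34]

Final merged array: [7, 12, 14, 15, 15, 21, 22, 26, 31, 34, 34]
Total comparisons: 9

The merged array is [7, 12, 14, 15, 15, 21, 22, 26, 31, 34, 34], requiring 9 comparisons. The merge step runs in O(n) time where n is the total number of elements.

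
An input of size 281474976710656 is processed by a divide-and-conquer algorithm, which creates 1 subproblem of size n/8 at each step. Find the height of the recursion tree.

For divide and conquer with division factor 8:

Problem sizes at each level:
Level 0: 281474976710656
Level 1: 35184372088832
Level 2: 4398046511104
Level 3: 549755813888
Level 4: 68719476736
Level 5: 8589934592
Level 6: 1073741824
Level 7: 134217728
Level 8: 16777216
Level 9: 2097152
Level 10: 262144
Level 11: 32768
Level 12: 4096
Level 13: 512
Level 14: 64
Level 15: 8
Level 16: 1

The root is level 0 and the size-1 base case is level 16 (the tree spans levels 0 through 16, i.e. 17 levels counting the root), so the depth is the number of divisions: log_8(281474976710656) = 16

The recursion tree depth is log_8(281474976710656) = 16. At each level, the problem size is divided by 8, so it takes 16 divisions to reduce to a base case of size 1. The algorithm makes 1 recursive call at each level.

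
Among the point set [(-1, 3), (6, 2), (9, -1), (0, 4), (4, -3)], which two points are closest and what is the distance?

Computing all pairwise distances among 5 points:

d((-1, 3), (6, 2)) = 7.0711
d((-1, 3), (9, -1)) = 10.7703
d((-1, 3), (0, 4)) = 1.4142 <-- minimum
d((-1, 3), (4, -3)) = 7.8102
d((6, 2), (9, -1)) = 4.2426
d((6, 2), (0, 4)) = 6.3246
d((6, 2), (4, -3)) = 5.3852
d((9, -1), (0, 4)) = 10.2956
d((9, -1), (4, -3)) = 5.3852
d((0, 4), (4, -3)) = 8.0623

Closest pair: (-1, 3) and (0, 4) with distance 1.4142

The closest pair is (-1, 3) and (0, 4) with Euclidean distance 1.4142. For 5 points, brute-force pairwise comparison is shown above. For large n, the divide-and-conquer algorithm (sort by x, recurse on halves, check the dividing strip) achieves O(n log n).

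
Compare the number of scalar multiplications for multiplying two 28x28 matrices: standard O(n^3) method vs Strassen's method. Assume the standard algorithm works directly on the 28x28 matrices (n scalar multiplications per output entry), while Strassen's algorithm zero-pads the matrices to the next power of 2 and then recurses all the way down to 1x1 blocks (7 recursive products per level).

Matrix multiplication for 28x28 matrices:

Strassen's algorithm requires power-of-2 dimensions. Pad 28x28 to 32x32 (next power of 2).

Standard algorithm: 28^3 = 21952 multiplications
Strassen's algorithm: 7^(log2(32)) = 7^5 = 16807 multiplications
Savings: 21952 - 16807 = 5145 multiplications

Standard: 21952 multiplications (28^3). Strassen: 16807 multiplications (7^5, after padding to 32x32). Strassen reduces 8 recursive multiplications to 7 at each level.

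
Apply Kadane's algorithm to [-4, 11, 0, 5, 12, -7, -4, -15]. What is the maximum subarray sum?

Using Kadane's algorithm on [-4, 11, 0, 5, 12, -7, -4, -15]:

Scanning through the array:
Position 1 (value 11): max_ending_here = 11, max_so_far = 11
Position 2 (value 0): max_ending_here = 11, max_so_far = 11
Position 3 (value 5): max_ending_here = 16, max_so_far = 16
Position 4 (value 12): max_ending_here = 28, max_so_far = 28
Position 5 (value -7): max_ending_here = 21, max_so_far = 28
Position 6 (value -4): max_ending_here = 17, max_so_far = 28
Position 7 (value -15): max_ending_here = 2, max_so_far = 28

Maximum subarray: [11, 0, 5, 12]
Maximum sum: 28

The maximum subarray is [11, 0, 5, 12] with sum 28. This subarray runs from index 1 to index 4.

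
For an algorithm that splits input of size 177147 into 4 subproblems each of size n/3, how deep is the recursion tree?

For divide and conquer with division factor 3:

Problem sizes at each level:
Level 0: 177147
Level 1: 59049
Level 2: 19683
Level 3: 6561
Level 4: 2187
Level 5: 729
Level 6: 243
Level 7: 81
Level 8: 27
Level 9: 9
Level 10: 3
Level 11: 1

The root is level 0 and the size-1 base case is level 11 (the tree spans levels 0 through 11, i.e. 12 levels counting the root), so the depth is the number of divisions: log_3(177147) = 11

The recursion tree depth is log_3(177147) = 11. At each level, the problem size is divided by 3, so it takes 11 divisions to reduce to a base case of size 1. The algorithm makes 4 recursive calls at each level.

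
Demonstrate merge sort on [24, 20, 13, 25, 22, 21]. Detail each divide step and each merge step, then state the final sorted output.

Merge sort trace:

Split: [24, 20, 13, 25, 22, 21] -> [24, 20, 13] and [25, 22, 21]
  Split: [24, 20, 13] -> [24] and [20, 13]
    Split: [20, 13] -> [20] and [13]
    Merge: [20] + [13] -> [13, 20]
  Merge: [24] + [13, 20] -> [13, 20, 24]
  Split: [25, 22, 21] -> [25] and [22, 21]
    Split: [22, 21] -> [22] and [21]
    Merge: [22] + [21] -> [21, 22]
  Merge: [25] + [21, 22] -> [21, 22, 25]
Merge: [13, 20, 24] + [21, 22, 25] -> [13, 20, 21, 22, 24, 25]

Final sorted array: [13, 20, 21, 22, 24, 25]

The merge sort proceeds by recursively splitting the array and merging sorted halves.
After all merges, the sorted array is [13, 20, 21, 22, 24, 25].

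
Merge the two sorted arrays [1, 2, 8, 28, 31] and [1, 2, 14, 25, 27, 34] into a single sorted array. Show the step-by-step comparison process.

Merging process:

Compare 1 vs 1: take 1 from left. Merged: [1]
Compare 2 vs 1: take 1 from right. Merged: [1, 1]
Compare 2 vs 2: take 2 from left. Merged: [1, 1, 2]
Compare 8 vs 2: take 2 from right. Merged: [1, 1, 2, 2]
Compare 8 vs 14: take 8 from left. Merged: [1, 1, 2, 2, 8]
Compare 28 vs 14: take 14 from right. Merged: [1, 1, 2, 2, 8, 14]
Compare 28 vs 25: take 25 from right. Merged: [1, 1, 2, 2, 8, 14, 25]
Compare 28 vs 27: take 27 from right. Merged: [1, 1, 2, 2, 8, 14, 25, 27]
Compare 28 vs 34: take 28 from left. Merged: [1, 1, 2, 2, 8, 14, 25, 27, 28]
Compare 31 vs 34: take 31 from left. Merged: [1, 1, 2, 2, 8, 14, 25, 27, 28, 31]
Append remaining from right: [34]. Merged: [1, 1, 2, 2, 8, 14, 25, 27, 28, 31, 34]

Final merged array: [1, 1, 2, 2, 8, 14, 25, 27, 28, 31, 34]
Total comparisons: 10

The merged array is [1, 1, 2, 2, 8, 14, 25, 27, 28, 31, 34], requiring 10 comparisons. The merge step runs in O(n) time where n is the total number of elements.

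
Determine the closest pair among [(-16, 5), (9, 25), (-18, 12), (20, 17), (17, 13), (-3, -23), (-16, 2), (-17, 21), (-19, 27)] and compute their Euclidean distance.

Computing all pairwise distances among 9 points:

d((-16, 5), (9, 25)) = 32.0156
d((-16, 5), (-18, 12)) = 7.2801
d((-16, 5), (20, 17)) = 37.9473
d((-16, 5), (17, 13)) = 33.9559
d((-16, 5), (-3, -23)) = 30.8707
d((-16, 5), (-16, 2)) = 3.0 <-- minimum
d((-16, 5), (-17, 21)) = 16.0312
d((-16, 5), (-19, 27)) = 22.2036
d((9, 25), (-18, 12)) = 29.9666
d((9, 25), (20, 17)) = 13.6015
d((9, 25), (17, 13)) = 14.4222
d((9, 25), (-3, -23)) = 49.4773
d((9, 25), (-16, 2)) = 33.9706
d((9, 25), (-17, 21)) = 26.3059
d((9, 25), (-19, 27)) = 28.0713
d((-18, 12), (20, 17)) = 38.3275
d((-18, 12), (17, 13)) = 35.0143
d((-18, 12), (-3, -23)) = 38.0789
d((-18, 12), (-16, 2)) = 10.198
d((-18, 12), (-17, 21)) = 9.0554
d((-18, 12), (-19, 27)) = 15.0333
d((20, 17), (17, 13)) = 5.0
d((20, 17), (-3, -23)) = 46.1411
d((20, 17), (-16, 2)) = 39.0
d((20, 17), (-17, 21)) = 37.2156
d((20, 17), (-19, 27)) = 40.2616
d((17, 13), (-3, -23)) = 41.1825
d((17, 13), (-16, 2)) = 34.7851
d((17, 13), (-17, 21)) = 34.9285
d((17, 13), (-19, 27)) = 38.6264
d((-3, -23), (-16, 2)) = 28.178
d((-3, -23), (-17, 21)) = 46.1736
d((-3, -23), (-19, 27)) = 52.4976
d((-16, 2), (-17, 21)) = 19.0263
d((-16, 2), (-19, 27)) = 25.1794
d((-17, 21), (-19, 27)) = 6.3246

Closest pair: (-16, 5) and (-16, 2) with distance 3.0

The closest pair is (-16, 5) and (-16, 2) with Euclidean distance 3.0. For 9 points, brute-force pairwise comparison is shown above. For large n, the divide-and-conquer algorithm (sort by x, recurse on halves, check the dividing strip) achieves O(n log n).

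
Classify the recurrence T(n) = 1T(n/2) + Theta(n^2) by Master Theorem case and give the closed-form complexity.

Master Theorem for T(n) = 1T(n/2) + O(n^2):

a = 1, b = 2, c = 2
log_b(a) = log_2(1) = 0.0000

Case 3: c = 2 > log_2(1) = 0.0000
T(n) = O(n^2) = O(n^2)

For T(n) = 1T(n/2) + O(n^2): log_2(1) = 0.0000. This is Case 3 of the Master Theorem (c > log_b(a), work dominated by root), giving O(n^2).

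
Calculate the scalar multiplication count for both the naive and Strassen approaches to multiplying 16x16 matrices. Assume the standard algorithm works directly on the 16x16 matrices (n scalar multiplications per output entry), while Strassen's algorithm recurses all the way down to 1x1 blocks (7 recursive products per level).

Matrix multiplication for 16x16 matrices:

Standard algorithm: 16^3 = 4096 multiplications
Strassen's algorithm: 7^(log2(16)) = 7^4 = 2401 multiplications
Savings: 4096 - 2401 = 1695 multiplications

Standard: 4096 multiplications (16^3). Strassen: 2401 multiplications (7^4). Strassen reduces 8 recursive multiplications to 7 at each level.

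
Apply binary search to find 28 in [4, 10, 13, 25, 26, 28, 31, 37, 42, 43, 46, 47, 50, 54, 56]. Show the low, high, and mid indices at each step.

Binary search for 28 in [4, 10, 13, 25, 26, 28, 31, 37, 42, 43, 46, 47, 50, 54, 56]:

lo=0, hi=14, mid=7, arr[mid]=37 -> 37 > 28, search left half
lo=0, hi=6, mid=3, arr[mid]=25 -> 25 < 28, search right half
lo=4, hi=6, mid=5, arr[mid]=28 -> Found target at index 5!

Binary search finds 28 at index 5 after 3 comparisons. The search repeatedly halves the search space by comparing with the middle element.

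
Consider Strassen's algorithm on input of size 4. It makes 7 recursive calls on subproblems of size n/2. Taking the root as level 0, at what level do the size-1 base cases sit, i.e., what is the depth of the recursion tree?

For divide and conquer with division factor 2:

Problem sizes at each level:
Level 0: 4
Level 1: 2
Level 2: 1

The root is level 0 and the size-1 base case is level 2 (the tree spans levels 0 through 2, i.e. 3 levels counting the root), so the depth is the number of divisions: log_2(4) = 2

The recursion tree depth is log_2(4) = 2. At each level, the problem size is divided by 2, so it takes 2 divisions to reduce to a base case of size 1. The algorithm makes 7 recursive calls at each level.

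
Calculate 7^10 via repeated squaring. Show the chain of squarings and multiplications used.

Computing 7^10 by squaring (build up from 7^1; each line after the first costs one multiplication):

7^1 = 7
7^2 = (7^1)^2 = 7^2 = 49
7^4 = (7^2)^2 = 49^2 = 2401
7^5 = 7 * 7^4 = 7 * 2401 = 16807
7^10 = (7^5)^2 = 16807^2 = 282475249

Result: 282475249
Multiplications needed: 4 (4 lines after 7^1)

7^10 = 282475249. Using exponentiation by squaring, this requires 4 multiplications. The key idea: if the exponent is even, square the half-power; if odd, multiply by the base once.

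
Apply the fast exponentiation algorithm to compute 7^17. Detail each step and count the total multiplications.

Computing 7^17 by squaring (build up from 7^1; each line after the first costs one multiplication):

7^1 = 7
7^2 = (7^1)^2 = 7^2 = 49
7^4 = (7^2)^2 = 49^2 = 2401
7^8 = (7^4)^2 = 2401^2 = 5764801
7^16 = (7^8)^2 = 5764801^2 = 33232930569601
7^17 = 7 * 7^16 = 7 * 33232930569601 = 232630513987207

Result: 232630513987207
Multiplications needed: 5 (5 lines after 7^1)

7^17 = 232630513987207. Using exponentiation by squaring, this requires 5 multiplications. The key idea: if the exponent is even, square the half-power; if odd, multiply by the base once.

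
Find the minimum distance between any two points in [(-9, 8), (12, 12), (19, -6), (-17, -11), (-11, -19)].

Computing all pairwise distances among 5 points:

d((-9, 8), (12, 12)) = 21.3776
d((-9, 8), (19, -6)) = 31.305
d((-9, 8), (-17, -11)) = 20.6155
d((-9, 8), (-11, -19)) = 27.074
d((12, 12), (19, -6)) = 19.3132
d((12, 12), (-17, -11)) = 37.0135
d((12, 12), (-11, -19)) = 38.6005
d((19, -6), (-17, -11)) = 36.3456
d((19, -6), (-11, -19)) = 32.6956
d((-17, -11), (-11, -19)) = 10.0 <-- minimum

Closest pair: (-17, -11) and (-11, -19) with distance 10.0

The closest pair is (-17, -11) and (-11, -19) with Euclidean distance 10.0. For 5 points, brute-force pairwise comparison is shown above. For large n, the divide-and-conquer algorithm (sort by x, recurse on halves, check the dividing strip) achieves O(n log n).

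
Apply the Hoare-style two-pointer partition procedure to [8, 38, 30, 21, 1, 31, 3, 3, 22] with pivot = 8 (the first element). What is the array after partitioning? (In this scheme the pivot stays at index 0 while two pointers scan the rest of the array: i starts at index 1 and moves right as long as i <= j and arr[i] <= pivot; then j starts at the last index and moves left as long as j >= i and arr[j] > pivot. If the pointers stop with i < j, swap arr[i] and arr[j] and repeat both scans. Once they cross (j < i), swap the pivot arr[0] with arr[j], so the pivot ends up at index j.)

Hoare-style two-pointer partition with pivot = 8:

Initial array: [8, 38, 30, 21, 1, 31, 3, 3, 22]

Pointers start at i = 1, j = 8.
i stops at index 1 (arr[1]=38 > 8), j stops at index 7 (arr[7]=3 <= 8): swap arr[1] and arr[7], array becomes [8, 3, 30, 21, 1, 31, 3, 38, 22]
i stops at index 2 (arr[2]=30 > 8), j stops at index 6 (arr[6]=3 <= 8): swap arr[2] and arr[6], array becomes [8, 3, 3, 21, 1, 31, 30, 38, 22]
i stops at index 3 (arr[3]=21 > 8), j stops at index 4 (arr[4]=1 <= 8): swap arr[3] and arr[4], array becomes [8, 3, 3, 1, 21, 31, 30, 38, 22]
i ends at 4, j ends at 3: the pointers have crossed (j < i), so scanning stops.

Swap pivot arr[0] with arr[3] to place pivot at position 3: [1, 3, 3, 8, 21, 31, 30, 38, 22]
Pivot position: 3

After partitioning with pivot 8, the array becomes [1, 3, 3, 8, 21, 31, 30, 38, 22]. The pivot is placed at index 3. All elements to the left of the pivot are <= 8, and all elements to the right are > 8.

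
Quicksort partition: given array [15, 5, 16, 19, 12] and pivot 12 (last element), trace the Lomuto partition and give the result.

Lomuto partition with pivot = 12:

Initial array: [15, 5, 16, 19, 12]

arr[0]=15 > 12: no swap
arr[1]=5 <= 12: swap with position 0, array becomes [5, 15, 16, 19, 12]
arr[2]=16 > 12: no swap
arr[3]=19 > 12: no swap

Place pivot at position 1: [5, 12, 16, 19, 15]
Pivot position: 1

After partitioning with pivot 12, the array becomes [5, 12, 16, 19, 15]. The pivot is placed at index 1. All elements to the left of the pivot are <= 12, and all elements to the right are > 12.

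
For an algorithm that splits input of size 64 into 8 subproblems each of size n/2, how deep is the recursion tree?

For divide and conquer with division factor 2:

Problem sizes at each level:
Level 0: 64
Level 1: 32
Level 2: 16
Level 3: 8
Level 4: 4
Level 5: 2
Level 6: 1

The root is level 0 and the size-1 base case is level 6 (the tree spans levels 0 through 6, i.e. 7 levels counting the root), so the depth is the number of divisions: log_2(64) = 6

The recursion tree depth is log_2(64) = 6. At each level, the problem size is divided by 2, so it takes 6 divisions to reduce to a base case of size 1. The algorithm makes 8 recursive calls at each level.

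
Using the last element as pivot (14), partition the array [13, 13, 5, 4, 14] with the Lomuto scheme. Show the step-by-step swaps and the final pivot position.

Lomuto partition with pivot = 14:

Initial array: [13, 13, 5, 4, 14]

arr[0]=13 <= 14: swap with position 0, array becomes [13, 13, 5, 4, 14]
arr[1]=13 <= 14: swap with position 1, array becomes [13, 13, 5, 4, 14]
arr[2]=5 <= 14: swap with position 2, array becomes [13, 13, 5, 4, 14]
arr[3]=4 <= 14: swap with position 3, array becomes [13, 13, 5, 4, 14]

Place pivot at position 4: [13, 13, 5, 4, 14]
Pivot position: 4

After partitioning with pivot 14, the array becomes [13, 13, 5, 4, 14]. The pivot is placed at index 4. All elements to the left of the pivot are <= 14, and all elements to the right are > 14.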